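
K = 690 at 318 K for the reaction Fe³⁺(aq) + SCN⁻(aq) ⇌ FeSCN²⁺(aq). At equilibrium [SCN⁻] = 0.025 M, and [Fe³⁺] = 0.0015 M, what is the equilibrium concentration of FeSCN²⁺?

[FeSCN²⁺] = 0.026 M

At equilibrium, K = [FeSCN²⁺] / ([Fe³⁺]·[SCN⁻]) = 690.
([FeSCN²⁺]) / ((0.0015)·(0.025)) = 690
[FeSCN²⁺] = 0.0259 = 0.026 M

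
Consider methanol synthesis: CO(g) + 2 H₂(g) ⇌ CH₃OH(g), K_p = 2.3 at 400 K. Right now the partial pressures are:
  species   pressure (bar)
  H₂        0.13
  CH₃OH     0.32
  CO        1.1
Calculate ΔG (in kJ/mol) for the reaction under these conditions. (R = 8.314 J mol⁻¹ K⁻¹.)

ΔG = 6.69 kJ/mol

Q_p = P(CH₃OH) / (P(CO)·P(H₂)²) = (0.32) / ((1.1)·(0.13)²) = 17.2
ΔG = RT ln(Q_p/K_p) = (8.314 J mol⁻¹ K⁻¹)(400 K) × ln(17.2/2.3)
   = (3.326 kJ/mol)(2.012) = 6.69 kJ/mol
ΔG > 0, so the forward reaction is non-spontaneous (proceeds in reverse).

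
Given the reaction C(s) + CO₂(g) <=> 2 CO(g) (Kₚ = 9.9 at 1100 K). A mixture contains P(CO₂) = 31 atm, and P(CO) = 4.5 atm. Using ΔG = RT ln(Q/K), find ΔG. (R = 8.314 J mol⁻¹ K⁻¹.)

ΔG = -24.9 kJ/mol

(C is a pure solid — omitted from Qₚ.)
Qₚ = P(CO)² / P(CO₂) = (4.5)² / (31) = 0.653
ΔG = RT ln(Qₚ/Kₚ) = (8.314 J mol⁻¹ K⁻¹)(1100 K) × ln(0.653/9.9)
   = (9.145 kJ/mol)(-2.719) = -24.9 kJ/mol
ΔG < 0, so the forward reaction is spontaneous (proceeds forward).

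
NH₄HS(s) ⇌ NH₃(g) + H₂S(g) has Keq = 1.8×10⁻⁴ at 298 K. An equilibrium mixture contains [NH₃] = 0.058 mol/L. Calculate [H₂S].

[H₂S] = 0.0031 mol/L

(NH₄HS is a pure solid — omitted from Keq.)
At equilibrium, Keq = [NH₃]·[H₂S] = 1.8×10⁻⁴.
(0.058)·([H₂S]) = 1.8×10⁻⁴
[H₂S] = 0.00310 = 0.0031 mol/L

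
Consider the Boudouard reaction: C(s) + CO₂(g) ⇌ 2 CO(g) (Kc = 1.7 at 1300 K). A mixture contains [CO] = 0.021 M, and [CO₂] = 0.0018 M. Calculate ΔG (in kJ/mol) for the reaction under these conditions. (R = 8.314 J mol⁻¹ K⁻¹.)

ΔG = -20.9 kJ/mol

(C is a pure solid — omitted from Qc.)
Qc = [CO]² / [CO₂] = (0.021)² / (0.0018) = 0.245
ΔG = RT ln(Qc/Kc) = (8.314 J mol⁻¹ K⁻¹)(1300 K) × ln(0.245/1.7)
   = (10.81 kJ/mol)(-1.937) = -20.9 kJ/mol
ΔG < 0, so the forward reaction is spontaneous (proceeds forward).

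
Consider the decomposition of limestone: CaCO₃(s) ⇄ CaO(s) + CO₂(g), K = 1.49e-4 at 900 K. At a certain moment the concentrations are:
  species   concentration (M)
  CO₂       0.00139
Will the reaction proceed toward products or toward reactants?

(CaCO₃, CaO are pure solids — omitted from Q.)
Q = [CO₂] = 0.00139
Q = 0.00139 > K = 1.49e-4, so the reverse reaction proceeds.

to the left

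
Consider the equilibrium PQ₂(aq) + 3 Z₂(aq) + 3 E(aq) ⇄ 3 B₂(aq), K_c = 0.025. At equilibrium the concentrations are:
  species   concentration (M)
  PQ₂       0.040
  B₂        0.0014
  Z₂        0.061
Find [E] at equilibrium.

At equilibrium, K_c = [B₂]³ / ([PQ₂]·[Z₂]³·[E]³) = 0.025.
(0.0014)³ / ((0.040)·(0.061)³·([E])³) = 0.025
[E]³ = 0.0121 ⇒ [E] = 0.23 M

[E] = 0.23 M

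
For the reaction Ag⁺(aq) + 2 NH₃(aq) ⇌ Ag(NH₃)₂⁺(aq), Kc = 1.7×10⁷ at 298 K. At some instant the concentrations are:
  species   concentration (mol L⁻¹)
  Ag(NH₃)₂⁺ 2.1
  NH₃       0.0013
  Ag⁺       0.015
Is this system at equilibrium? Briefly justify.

no; Q > K, reaction proceeds in reverse

Qc = [Ag(NH₃)₂⁺] / ([Ag⁺]·[NH₃]²) = (2.1) / ((0.015)·(0.0013)²) = 8.3×10⁷
Qc = 8.3×10⁷ > Kc = 1.7×10⁷: net reverse reaction.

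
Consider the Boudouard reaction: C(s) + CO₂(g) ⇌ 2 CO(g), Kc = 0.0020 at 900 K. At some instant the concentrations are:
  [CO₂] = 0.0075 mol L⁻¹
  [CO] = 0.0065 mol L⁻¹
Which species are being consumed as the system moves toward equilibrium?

CO (products)

(C is a pure solid — omitted from Qc.)
Qc = [CO]² / [CO₂] = (0.0065)² / (0.0075) = 0.0056
Qc = 0.0056 > Kc = 0.0020: net reverse reaction.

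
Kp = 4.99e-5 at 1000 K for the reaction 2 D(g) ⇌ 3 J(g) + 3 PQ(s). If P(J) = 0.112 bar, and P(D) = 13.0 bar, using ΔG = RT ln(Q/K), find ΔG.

ΔG = -14.9 kJ/mol

(PQ is a pure solid — omitted from Qp.)
Qp = P(J)³ / P(D)² = (0.112)³ / (13.0)² = 8.31e-6
ΔG = RT ln(Qp/Kp) = (8.314 J mol⁻¹ K⁻¹)(1000 K) × ln(8.31e-6/4.99e-5)
   = (8.314 kJ/mol)(-1.793) = -14.9 kJ/mol
ΔG < 0, so the forward reaction is spontaneous (proceeds forward).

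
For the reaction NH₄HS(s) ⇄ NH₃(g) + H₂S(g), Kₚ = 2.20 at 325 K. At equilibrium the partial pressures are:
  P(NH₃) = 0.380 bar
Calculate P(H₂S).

(NH₄HS is a pure solid — omitted from Kₚ.)
At equilibrium, Kₚ = P(NH₃)·P(H₂S) = 2.20.
(0.380)·(P(H₂S)) = 2.20
P(H₂S) = 5.79 bar

P(H₂S) = 5.79 bar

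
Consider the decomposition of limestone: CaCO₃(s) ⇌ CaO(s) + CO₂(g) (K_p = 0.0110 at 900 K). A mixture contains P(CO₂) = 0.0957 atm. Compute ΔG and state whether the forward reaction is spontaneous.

ΔG = 16.2 kJ/mol; the forward reaction is non-spontaneous

(CaCO₃, CaO are pure solids — omitted from Q_p.)
Q_p = P(CO₂) = 0.0957
ΔG = RT ln(Q_p/K_p) = (8.314 J mol⁻¹ K⁻¹)(900 K) × ln(0.0957/0.0110)
   = (7.483 kJ/mol)(2.163) = 16.2 kJ/mol
ΔG > 0, so the forward reaction is non-spontaneous (proceeds in reverse).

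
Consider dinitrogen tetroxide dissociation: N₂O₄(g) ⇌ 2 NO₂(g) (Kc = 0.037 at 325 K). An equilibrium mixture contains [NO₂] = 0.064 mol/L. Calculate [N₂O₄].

[N₂O₄] = 0.11 mol/L

At equilibrium, Kc = [NO₂]² / [N₂O₄] = 0.037.
(0.064)² / ([N₂O₄]) = 0.037
[N₂O₄] = 0.111 = 0.11 mol/L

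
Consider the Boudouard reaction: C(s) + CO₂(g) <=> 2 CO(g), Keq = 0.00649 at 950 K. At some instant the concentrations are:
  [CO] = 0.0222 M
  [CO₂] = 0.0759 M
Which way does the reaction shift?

no net change (already at equilibrium)

(C is a pure solid — omitted from Q.)
Q = [CO]² / [CO₂] = (0.0222)² / (0.0759) = 0.00649
Q = 0.00649 = Keq, so the system is already at equilibrium.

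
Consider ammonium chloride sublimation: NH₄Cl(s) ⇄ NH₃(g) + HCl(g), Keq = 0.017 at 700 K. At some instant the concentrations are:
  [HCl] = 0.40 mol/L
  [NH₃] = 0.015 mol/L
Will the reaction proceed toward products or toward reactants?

(NH₄Cl is a pure solid — omitted from Q.)
Q = [NH₃]·[HCl] = (0.015)·(0.40) = 0.0060
Q = 0.0060 < Keq = 0.017, so the forward reaction proceeds.

toward products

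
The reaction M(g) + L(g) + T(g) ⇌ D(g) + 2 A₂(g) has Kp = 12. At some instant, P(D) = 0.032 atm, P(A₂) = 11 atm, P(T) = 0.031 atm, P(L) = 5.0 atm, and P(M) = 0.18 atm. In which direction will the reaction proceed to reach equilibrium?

to the left

Qp = P(D)·P(A₂)² / (P(M)·P(L)·P(T)) = (0.032)·(11)² / ((0.18)·(5.0)·(0.031)) = 140
Qp = 140 > Kp = 12, so the reverse reaction proceeds.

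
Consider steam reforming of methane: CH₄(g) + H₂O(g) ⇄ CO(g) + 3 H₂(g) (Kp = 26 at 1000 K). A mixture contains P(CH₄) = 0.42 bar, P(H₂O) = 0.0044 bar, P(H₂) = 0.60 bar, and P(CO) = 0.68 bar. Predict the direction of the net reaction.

in the reverse direction

Qp = P(CO)·P(H₂)³ / (P(CH₄)·P(H₂O)) = (0.68)·(0.60)³ / ((0.42)·(0.0044)) = 79
Qp = 79 > Kp = 26, so the reverse reaction proceeds.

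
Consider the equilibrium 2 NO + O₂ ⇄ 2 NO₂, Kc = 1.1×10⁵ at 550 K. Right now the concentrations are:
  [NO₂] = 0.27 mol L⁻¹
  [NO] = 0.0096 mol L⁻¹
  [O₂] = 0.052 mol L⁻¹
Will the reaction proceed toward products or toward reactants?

Qc = [NO₂]² / ([NO]²·[O₂]) = (0.27)² / ((0.0096)²·(0.052)) = 15000
Qc = 15000 < Kc = 1.1×10⁵, so the forward reaction proceeds.

toward products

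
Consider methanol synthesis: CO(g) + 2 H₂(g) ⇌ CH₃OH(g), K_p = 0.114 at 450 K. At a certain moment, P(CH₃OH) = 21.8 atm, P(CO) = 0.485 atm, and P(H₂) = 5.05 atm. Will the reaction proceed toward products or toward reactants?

Q_p = P(CH₃OH) / (P(CO)·P(H₂)²) = (21.8) / ((0.485)·(5.05)²) = 1.76
Q_p = 1.76 > K_p = 0.114, so the reverse reaction proceeds.

to the left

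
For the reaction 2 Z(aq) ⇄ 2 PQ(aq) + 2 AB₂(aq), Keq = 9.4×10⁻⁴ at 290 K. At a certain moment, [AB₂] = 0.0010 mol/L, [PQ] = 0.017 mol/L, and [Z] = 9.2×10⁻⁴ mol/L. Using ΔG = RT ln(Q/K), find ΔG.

ΔG = -2.44 kJ/mol

Q = [PQ]²·[AB₂]² / [Z]² = (0.017)²·(0.0010)² / (9.2×10⁻⁴)² = 3.41×10⁻⁴
ΔG = RT ln(Q/Keq) = (8.314 J mol⁻¹ K⁻¹)(290 K) × ln(3.41×10⁻⁴/9.4×10⁻⁴)
   = (2.411 kJ/mol)(-1.014) = -2.44 kJ/mol
ΔG < 0, so the forward reaction is spontaneous (proceeds forward).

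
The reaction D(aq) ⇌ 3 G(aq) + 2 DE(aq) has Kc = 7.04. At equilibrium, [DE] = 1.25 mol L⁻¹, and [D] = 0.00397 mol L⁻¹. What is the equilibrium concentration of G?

[G] = 0.262 mol L⁻¹

At equilibrium, Kc = [G]³·[DE]² / [D] = 7.04.
([G])³·(1.25)² / (0.00397) = 7.04
[G]³ = 0.0179 ⇒ [G] = 0.262 mol L⁻¹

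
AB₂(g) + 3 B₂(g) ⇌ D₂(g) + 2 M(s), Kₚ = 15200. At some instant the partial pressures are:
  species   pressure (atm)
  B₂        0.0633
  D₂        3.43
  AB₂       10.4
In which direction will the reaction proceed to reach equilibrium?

(M is a pure solid — omitted from Qₚ.)
Qₚ = P(D₂) / (P(AB₂)·P(B₂)³) = (3.43) / ((10.4)·(0.0633)³) = 1300
Qₚ = 1300 < Kₚ = 15200, so the forward reaction proceeds.

forward (toward products)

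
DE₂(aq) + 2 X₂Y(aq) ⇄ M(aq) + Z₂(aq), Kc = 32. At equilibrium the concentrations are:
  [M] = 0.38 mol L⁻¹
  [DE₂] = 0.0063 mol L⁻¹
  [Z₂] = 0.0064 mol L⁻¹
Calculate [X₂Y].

[X₂Y] = 0.11 mol L⁻¹

At equilibrium, Kc = [M]·[Z₂] / ([DE₂]·[X₂Y]²) = 32.
(0.38)·(0.0064) / ((0.0063)·([X₂Y])²) = 32
[X₂Y]² = 0.0121 ⇒ [X₂Y] = 0.11 mol L⁻¹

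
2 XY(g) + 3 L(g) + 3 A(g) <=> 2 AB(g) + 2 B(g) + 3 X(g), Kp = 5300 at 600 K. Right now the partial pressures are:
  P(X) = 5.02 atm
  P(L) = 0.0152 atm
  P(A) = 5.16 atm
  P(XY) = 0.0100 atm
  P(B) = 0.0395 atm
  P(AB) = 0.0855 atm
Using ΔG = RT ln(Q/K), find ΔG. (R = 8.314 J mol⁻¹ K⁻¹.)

ΔG = 8.63 kJ/mol

Qp = P(AB)²·P(B)²·P(X)³ / (P(XY)²·P(L)³·P(A)³) = (0.0855)²·(0.0395)²·(5.02)³ / ((0.0100)²·(0.0152)³·(5.16)³) = 29900
ΔG = RT ln(Qp/Kp) = (8.314 J mol⁻¹ K⁻¹)(600 K) × ln(29900/5300)
   = (4.988 kJ/mol)(1.730) = 8.63 kJ/mol
ΔG > 0, so the forward reaction is non-spontaneous (proceeds in reverse).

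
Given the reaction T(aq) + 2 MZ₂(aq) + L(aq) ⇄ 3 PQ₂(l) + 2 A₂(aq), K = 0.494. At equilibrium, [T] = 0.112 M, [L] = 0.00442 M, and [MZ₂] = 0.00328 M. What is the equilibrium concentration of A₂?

(PQ₂ is a pure liquid — omitted from K.)
At equilibrium, K = [A₂]² / ([T]·[MZ₂]²·[L]) = 0.494.
([A₂])² / ((0.112)·(0.00328)²·(0.00442)) = 0.494
[A₂]² = 2.63×10⁻⁹ ⇒ [A₂] = 5.13×10⁻⁵ M

[A₂] = 5.13×10⁻⁵ M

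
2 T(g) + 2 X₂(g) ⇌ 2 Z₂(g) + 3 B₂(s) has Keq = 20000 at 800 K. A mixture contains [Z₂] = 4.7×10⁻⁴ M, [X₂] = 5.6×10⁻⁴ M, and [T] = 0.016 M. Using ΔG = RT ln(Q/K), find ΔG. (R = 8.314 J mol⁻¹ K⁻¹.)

ΔG = -13.2 kJ/mol

(B₂ is a pure solid — omitted from Q.)
Q = [Z₂]² / ([T]²·[X₂]²) = (4.7×10⁻⁴)² / ((0.016)²·(5.6×10⁻⁴)²) = 2750
ΔG = RT ln(Q/Keq) = (8.314 J mol⁻¹ K⁻¹)(800 K) × ln(2750/20000)
   = (6.651 kJ/mol)(-1.984) = -13.2 kJ/mol
ΔG < 0, so the forward reaction is spontaneous (proceeds forward).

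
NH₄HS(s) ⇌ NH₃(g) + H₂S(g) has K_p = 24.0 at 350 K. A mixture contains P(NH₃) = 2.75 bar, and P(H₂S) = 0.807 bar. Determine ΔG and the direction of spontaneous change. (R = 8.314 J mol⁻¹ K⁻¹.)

(NH₄HS is a pure solid — omitted from Q_p.)
Q_p = P(NH₃)·P(H₂S) = (2.75)·(0.807) = 2.22
ΔG = RT ln(Q_p/K_p) = (8.314 J mol⁻¹ K⁻¹)(350 K) × ln(2.22/24.0)
   = (2.910 kJ/mol)(-2.381) = -6.93 kJ/mol
ΔG < 0, so the forward reaction is spontaneous (proceeds forward).

ΔG = -6.93 kJ/mol; the forward reaction is spontaneous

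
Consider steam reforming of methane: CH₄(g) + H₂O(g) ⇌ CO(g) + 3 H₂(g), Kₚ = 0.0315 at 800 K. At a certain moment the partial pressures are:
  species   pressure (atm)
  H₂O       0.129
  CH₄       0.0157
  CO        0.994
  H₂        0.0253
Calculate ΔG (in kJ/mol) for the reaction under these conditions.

Qₚ = P(CO)·P(H₂)³ / (P(CH₄)·P(H₂O)) = (0.994)·(0.0253)³ / ((0.0157)·(0.129)) = 0.00795
ΔG = RT ln(Qₚ/Kₚ) = (8.314 J mol⁻¹ K⁻¹)(800 K) × ln(0.00795/0.0315)
   = (6.651 kJ/mol)(-1.377) = -9.16 kJ/mol
ΔG < 0, so the forward reaction is spontaneous (proceeds forward).

ΔG = -9.16 kJ/mol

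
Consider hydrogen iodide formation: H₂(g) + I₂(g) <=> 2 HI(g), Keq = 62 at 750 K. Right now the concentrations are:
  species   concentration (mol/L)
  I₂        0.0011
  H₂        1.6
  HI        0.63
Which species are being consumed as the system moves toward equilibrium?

HI (products)

Q = [HI]² / ([H₂]·[I₂]) = (0.63)² / ((1.6)·(0.0011)) = 230
Q = 230 > Keq = 62: net reverse reaction.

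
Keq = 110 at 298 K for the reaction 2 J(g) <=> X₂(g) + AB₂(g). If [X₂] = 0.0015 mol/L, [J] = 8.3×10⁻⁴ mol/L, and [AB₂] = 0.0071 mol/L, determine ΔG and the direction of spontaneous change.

ΔG = -4.86 kJ/mol; the forward reaction is spontaneous

Q = [X₂]·[AB₂] / [J]² = (0.0015)·(0.0071) / (8.3×10⁻⁴)² = 15.5
ΔG = RT ln(Q/Keq) = (8.314 J mol⁻¹ K⁻¹)(298 K) × ln(15.5/110)
   = (2.478 kJ/mol)(-1.960) = -4.86 kJ/mol
ΔG < 0, so the forward reaction is spontaneous (proceeds forward).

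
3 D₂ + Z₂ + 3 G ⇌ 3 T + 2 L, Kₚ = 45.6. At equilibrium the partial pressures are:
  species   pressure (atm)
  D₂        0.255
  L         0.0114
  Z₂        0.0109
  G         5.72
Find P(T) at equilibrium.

P(T) = 22.8 atm

At equilibrium, Kₚ = P(T)³·P(L)² / (P(D₂)³·P(Z₂)·P(G)³) = 45.6.
(P(T))³·(0.0114)² / ((0.255)³·(0.0109)·(5.72)³) = 45.6
P(T)³ = 11900 ⇒ P(T) = 22.8 atm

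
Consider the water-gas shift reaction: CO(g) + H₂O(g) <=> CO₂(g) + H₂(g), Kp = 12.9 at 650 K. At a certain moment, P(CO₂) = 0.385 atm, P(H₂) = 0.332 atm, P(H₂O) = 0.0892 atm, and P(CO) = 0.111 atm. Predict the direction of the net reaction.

Qp = P(CO₂)·P(H₂) / (P(CO)·P(H₂O)) = (0.385)·(0.332) / ((0.111)·(0.0892)) = 12.9
Qp = 12.9 = Kp, so the system is already at equilibrium.

neither direction; the system is at equilibrium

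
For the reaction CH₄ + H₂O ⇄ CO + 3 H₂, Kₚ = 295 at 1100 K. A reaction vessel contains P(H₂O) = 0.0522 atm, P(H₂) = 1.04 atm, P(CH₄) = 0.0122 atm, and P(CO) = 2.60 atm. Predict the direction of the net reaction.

Qₚ = P(CO)·P(H₂)³ / (P(CH₄)·P(H₂O)) = (2.60)·(1.04)³ / ((0.0122)·(0.0522)) = 4590
Qₚ = 4590 > Kₚ = 295, so the reverse reaction proceeds.

to the left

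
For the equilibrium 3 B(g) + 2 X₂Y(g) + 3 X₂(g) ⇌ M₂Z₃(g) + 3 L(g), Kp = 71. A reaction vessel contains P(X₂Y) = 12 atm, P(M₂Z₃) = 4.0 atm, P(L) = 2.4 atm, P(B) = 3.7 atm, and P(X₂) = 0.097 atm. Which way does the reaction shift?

to the right

Qp = P(M₂Z₃)·P(L)³ / (P(B)³·P(X₂Y)²·P(X₂)³) = (4.0)·(2.4)³ / ((3.7)³·(12)²·(0.097)³) = 8.3
Qp = 8.3 < Kp = 71, so the forward reaction proceeds.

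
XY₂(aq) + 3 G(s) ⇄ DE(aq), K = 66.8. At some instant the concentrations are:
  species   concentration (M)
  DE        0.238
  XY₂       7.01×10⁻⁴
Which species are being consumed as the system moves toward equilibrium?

DE (products)

(G is a pure solid — omitted from Q.)
Q = [DE] / [XY₂] = (0.238) / (7.01×10⁻⁴) = 340
Q = 340 > K = 66.8: net reverse reaction.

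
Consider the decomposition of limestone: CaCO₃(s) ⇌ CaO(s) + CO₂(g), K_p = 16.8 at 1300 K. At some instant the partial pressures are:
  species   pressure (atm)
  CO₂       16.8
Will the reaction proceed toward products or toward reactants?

no net change (already at equilibrium)

(CaCO₃, CaO are pure solids — omitted from Q_p.)
Q_p = P(CO₂) = 16.8
Q_p = 16.8 = K_p, so the system is already at equilibrium.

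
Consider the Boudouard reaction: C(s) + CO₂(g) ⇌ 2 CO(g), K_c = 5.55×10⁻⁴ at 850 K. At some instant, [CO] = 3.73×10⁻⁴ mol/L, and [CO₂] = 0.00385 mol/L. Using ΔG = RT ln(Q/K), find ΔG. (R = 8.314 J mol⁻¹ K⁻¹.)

ΔG = -19.3 kJ/mol

(C is a pure solid — omitted from Q_c.)
Q_c = [CO]² / [CO₂] = (3.73×10⁻⁴)² / (0.00385) = 3.61×10⁻⁵
ΔG = RT ln(Q_c/K_c) = (8.314 J mol⁻¹ K⁻¹)(850 K) × ln(3.61×10⁻⁵/5.55×10⁻⁴)
   = (7.067 kJ/mol)(-2.733) = -19.3 kJ/mol
ΔG < 0, so the forward reaction is spontaneous (proceeds forward).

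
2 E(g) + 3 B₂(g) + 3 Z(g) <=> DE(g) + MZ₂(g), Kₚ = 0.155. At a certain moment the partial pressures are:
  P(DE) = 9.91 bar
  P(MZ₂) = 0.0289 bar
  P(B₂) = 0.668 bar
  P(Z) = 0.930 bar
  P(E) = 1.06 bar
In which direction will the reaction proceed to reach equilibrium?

Qₚ = P(DE)·P(MZ₂) / (P(E)²·P(B₂)³·P(Z)³) = (9.91)·(0.0289) / ((1.06)²·(0.668)³·(0.930)³) = 1.06
Qₚ = 1.06 > Kₚ = 0.155, so the reverse reaction proceeds.

reverse (toward reactants)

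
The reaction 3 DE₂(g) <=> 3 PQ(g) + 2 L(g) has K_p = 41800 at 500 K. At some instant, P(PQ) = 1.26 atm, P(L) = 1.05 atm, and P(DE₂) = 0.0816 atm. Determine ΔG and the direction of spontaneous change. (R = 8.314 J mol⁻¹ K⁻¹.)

Q_p = P(PQ)³·P(L)² / P(DE₂)³ = (1.26)³·(1.05)² / (0.0816)³ = 4060
ΔG = RT ln(Q_p/K_p) = (8.314 J mol⁻¹ K⁻¹)(500 K) × ln(4060/41800)
   = (4.157 kJ/mol)(-2.332) = -9.69 kJ/mol
ΔG < 0, so the forward reaction is spontaneous (proceeds forward).

ΔG = -9.69 kJ/mol; the forward reaction is spontaneous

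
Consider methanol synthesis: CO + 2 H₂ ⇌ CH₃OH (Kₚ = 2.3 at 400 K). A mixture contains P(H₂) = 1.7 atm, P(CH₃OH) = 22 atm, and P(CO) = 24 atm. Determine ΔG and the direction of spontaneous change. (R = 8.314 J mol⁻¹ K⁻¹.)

Qₚ = P(CH₃OH) / (P(CO)·P(H₂)²) = (22) / ((24)·(1.7)²) = 0.317
ΔG = RT ln(Qₚ/Kₚ) = (8.314 J mol⁻¹ K⁻¹)(400 K) × ln(0.317/2.3)
   = (3.326 kJ/mol)(-1.982) = -6.59 kJ/mol
ΔG < 0, so the forward reaction is spontaneous (proceeds forward).

ΔG = -6.59 kJ/mol; the forward reaction is spontaneous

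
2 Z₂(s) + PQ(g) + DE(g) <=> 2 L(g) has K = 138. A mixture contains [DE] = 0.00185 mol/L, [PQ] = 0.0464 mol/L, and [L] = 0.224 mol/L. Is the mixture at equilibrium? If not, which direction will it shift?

(Z₂ is a pure solid — omitted from Q.)
Q = [L]² / ([PQ]·[DE]) = (0.224)² / ((0.0464)·(0.00185)) = 585
Q = 585 > K = 138: net reverse reaction.

no; Q > K, reaction proceeds in reverse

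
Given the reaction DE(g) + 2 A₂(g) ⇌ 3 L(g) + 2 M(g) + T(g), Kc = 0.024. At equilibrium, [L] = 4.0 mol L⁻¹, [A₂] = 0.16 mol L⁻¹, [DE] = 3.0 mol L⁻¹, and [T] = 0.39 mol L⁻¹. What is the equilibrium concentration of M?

At equilibrium, Kc = [L]³·[M]²·[T] / ([DE]·[A₂]²) = 0.024.
(4.0)³·([M])²·(0.39) / ((3.0)·(0.16)²) = 0.024
[M]² = 7.38×10⁻⁵ ⇒ [M] = 0.0086 mol L⁻¹

[M] = 0.0086 mol L⁻¹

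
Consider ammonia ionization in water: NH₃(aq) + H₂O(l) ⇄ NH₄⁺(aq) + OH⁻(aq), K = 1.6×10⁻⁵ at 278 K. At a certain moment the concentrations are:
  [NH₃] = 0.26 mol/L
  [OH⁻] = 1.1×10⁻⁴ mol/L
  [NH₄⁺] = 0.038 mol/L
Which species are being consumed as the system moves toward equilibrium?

none (at equilibrium)

(H₂O is a pure liquid — omitted from Q.)
Q = [NH₄⁺]·[OH⁻] / [NH₃] = (0.038)·(1.1×10⁻⁴) / (0.26) = 1.6×10⁻⁵
Q = 1.6×10⁻⁵ = K; the system is at equilibrium.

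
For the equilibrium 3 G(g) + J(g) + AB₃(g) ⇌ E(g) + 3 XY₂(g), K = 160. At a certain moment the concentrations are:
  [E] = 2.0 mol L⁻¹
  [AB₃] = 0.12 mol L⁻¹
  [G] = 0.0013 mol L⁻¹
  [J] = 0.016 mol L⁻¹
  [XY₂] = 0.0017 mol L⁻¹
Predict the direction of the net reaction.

Q = [E]·[XY₂]³ / ([G]³·[J]·[AB₃]) = (2.0)·(0.0017)³ / ((0.0013)³·(0.016)·(0.12)) = 2300
Q = 2300 > K = 160, so the reverse reaction proceeds.

toward reactants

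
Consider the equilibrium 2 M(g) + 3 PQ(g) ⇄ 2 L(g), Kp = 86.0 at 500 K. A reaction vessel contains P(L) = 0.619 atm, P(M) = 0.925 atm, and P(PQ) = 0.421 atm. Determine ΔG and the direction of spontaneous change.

Qp = P(L)² / (P(M)²·P(PQ)³) = (0.619)² / ((0.925)²·(0.421)³) = 6.00
ΔG = RT ln(Qp/Kp) = (8.314 J mol⁻¹ K⁻¹)(500 K) × ln(6.00/86.0)
   = (4.157 kJ/mol)(-2.663) = -11.1 kJ/mol
ΔG < 0, so the forward reaction is spontaneous (proceeds forward).

ΔG = -11.1 kJ/mol; the forward reaction is spontaneous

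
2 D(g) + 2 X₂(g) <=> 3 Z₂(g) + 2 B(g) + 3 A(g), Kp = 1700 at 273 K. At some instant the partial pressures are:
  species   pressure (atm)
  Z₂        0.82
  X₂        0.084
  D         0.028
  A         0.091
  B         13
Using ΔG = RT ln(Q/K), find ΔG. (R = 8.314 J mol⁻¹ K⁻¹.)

ΔG = 4.56 kJ/mol

Qp = P(Z₂)³·P(B)²·P(A)³ / (P(D)²·P(X₂)²) = (0.82)³·(13)²·(0.091)³ / ((0.028)²·(0.084)²) = 12700
ΔG = RT ln(Qp/Kp) = (8.314 J mol⁻¹ K⁻¹)(273 K) × ln(12700/1700)
   = (2.270 kJ/mol)(2.011) = 4.56 kJ/mol
ΔG > 0, so the forward reaction is non-spontaneous (proceeds in reverse).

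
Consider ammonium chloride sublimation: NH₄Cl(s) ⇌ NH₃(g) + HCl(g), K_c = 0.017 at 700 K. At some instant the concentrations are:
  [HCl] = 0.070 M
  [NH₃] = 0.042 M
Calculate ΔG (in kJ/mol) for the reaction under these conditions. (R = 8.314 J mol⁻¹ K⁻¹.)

(NH₄Cl is a pure solid — omitted from Q_c.)
Q_c = [NH₃]·[HCl] = (0.042)·(0.070) = 0.00294
ΔG = RT ln(Q_c/K_c) = (8.314 J mol⁻¹ K⁻¹)(700 K) × ln(0.00294/0.017)
   = (5.820 kJ/mol)(-1.755) = -10.2 kJ/mol
ΔG < 0, so the forward reaction is spontaneous (proceeds forward).

ΔG = -10.2 kJ/mol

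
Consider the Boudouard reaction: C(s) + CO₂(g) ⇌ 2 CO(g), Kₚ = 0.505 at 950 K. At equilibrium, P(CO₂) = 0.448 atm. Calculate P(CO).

P(CO) = 0.476 atm

(C is a pure solid — omitted from Kₚ.)
At equilibrium, Kₚ = P(CO)² / P(CO₂) = 0.505.
(P(CO))² / (0.448) = 0.505
P(CO)² = 0.226 ⇒ P(CO) = 0.476 atm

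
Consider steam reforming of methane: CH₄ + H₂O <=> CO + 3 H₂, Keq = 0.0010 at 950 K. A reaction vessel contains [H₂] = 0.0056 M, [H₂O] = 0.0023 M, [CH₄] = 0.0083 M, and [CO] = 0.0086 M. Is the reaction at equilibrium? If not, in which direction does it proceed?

toward products

Q = [CO]·[H₂]³ / ([CH₄]·[H₂O]) = (0.0086)·(0.0056)³ / ((0.0083)·(0.0023)) = 7.9×10⁻⁵
Q = 7.9×10⁻⁵ < Keq = 0.0010, so the forward reaction proceeds.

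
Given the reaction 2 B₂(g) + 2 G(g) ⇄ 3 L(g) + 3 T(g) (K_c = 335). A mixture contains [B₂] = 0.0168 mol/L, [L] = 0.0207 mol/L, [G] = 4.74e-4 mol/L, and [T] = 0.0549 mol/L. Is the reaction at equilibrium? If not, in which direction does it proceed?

toward products

Q_c = [L]³·[T]³ / ([B₂]²·[G]²) = (0.0207)³·(0.0549)³ / ((0.0168)²·(4.74e-4)²) = 23.1
Q_c = 23.1 < K_c = 335, so the forward reaction proceeds.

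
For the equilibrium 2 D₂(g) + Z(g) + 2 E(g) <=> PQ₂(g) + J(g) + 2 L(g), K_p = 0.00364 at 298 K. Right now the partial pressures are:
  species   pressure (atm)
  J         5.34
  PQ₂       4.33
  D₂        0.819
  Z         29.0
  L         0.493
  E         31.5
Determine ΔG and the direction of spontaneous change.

Q_p = P(PQ₂)·P(J)·P(L)² / (P(D₂)²·P(Z)·P(E)²) = (4.33)·(5.34)·(0.493)² / ((0.819)²·(29.0)·(31.5)²) = 2.91×10⁻⁴
ΔG = RT ln(Q_p/K_p) = (8.314 J mol⁻¹ K⁻¹)(298 K) × ln(2.91×10⁻⁴/0.00364)
   = (2.478 kJ/mol)(-2.526) = -6.26 kJ/mol
ΔG < 0, so the forward reaction is spontaneous (proceeds forward).

ΔG = -6.26 kJ/mol; the forward reaction is spontaneous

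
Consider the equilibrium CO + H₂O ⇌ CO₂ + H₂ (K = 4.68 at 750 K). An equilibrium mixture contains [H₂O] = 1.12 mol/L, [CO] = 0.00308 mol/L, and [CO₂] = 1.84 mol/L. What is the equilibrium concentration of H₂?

[H₂] = 0.00877 mol/L

At equilibrium, K = [CO₂]·[H₂] / ([CO]·[H₂O]) = 4.68.
(1.84)·([H₂]) / ((0.00308)·(1.12)) = 4.68
[H₂] = 0.00877 mol/L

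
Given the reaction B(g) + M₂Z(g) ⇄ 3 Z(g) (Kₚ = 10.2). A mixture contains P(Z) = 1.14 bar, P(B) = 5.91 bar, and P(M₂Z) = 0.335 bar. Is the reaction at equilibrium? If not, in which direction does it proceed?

Qₚ = P(Z)³ / (P(B)·P(M₂Z)) = (1.14)³ / ((5.91)·(0.335)) = 0.748
Qₚ = 0.748 < Kₚ = 10.2, so the forward reaction proceeds.

toward products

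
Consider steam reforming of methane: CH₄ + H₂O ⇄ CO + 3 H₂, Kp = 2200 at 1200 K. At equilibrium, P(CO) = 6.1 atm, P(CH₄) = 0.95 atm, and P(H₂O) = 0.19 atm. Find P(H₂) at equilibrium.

P(H₂) = 4.0 atm

At equilibrium, Kp = P(CO)·P(H₂)³ / (P(CH₄)·P(H₂O)) = 2200.
(6.1)·(P(H₂))³ / ((0.95)·(0.19)) = 2200
P(H₂)³ = 65.1 ⇒ P(H₂) = 4.0 atm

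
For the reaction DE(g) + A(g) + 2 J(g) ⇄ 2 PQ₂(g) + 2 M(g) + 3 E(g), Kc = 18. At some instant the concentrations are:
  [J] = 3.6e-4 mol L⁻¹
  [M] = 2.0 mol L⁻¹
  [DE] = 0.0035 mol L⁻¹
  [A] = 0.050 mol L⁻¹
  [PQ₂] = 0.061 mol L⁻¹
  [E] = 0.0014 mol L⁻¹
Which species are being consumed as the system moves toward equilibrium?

Qc = [PQ₂]²·[M]²·[E]³ / ([DE]·[A]·[J]²) = (0.061)²·(2.0)²·(0.0014)³ / ((0.0035)·(0.050)·(3.6e-4)²) = 1.8
Qc = 1.8 < Kc = 18: net forward reaction.

DE, A, J (reactants)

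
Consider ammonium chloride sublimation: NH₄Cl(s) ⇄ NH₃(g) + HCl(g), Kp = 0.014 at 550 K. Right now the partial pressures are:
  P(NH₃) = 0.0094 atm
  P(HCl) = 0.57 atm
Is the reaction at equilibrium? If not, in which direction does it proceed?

(NH₄Cl is a pure solid — omitted from Qp.)
Qp = P(NH₃)·P(HCl) = (0.0094)·(0.57) = 0.0054
Qp = 0.0054 < Kp = 0.014, so the forward reaction proceeds.

to the right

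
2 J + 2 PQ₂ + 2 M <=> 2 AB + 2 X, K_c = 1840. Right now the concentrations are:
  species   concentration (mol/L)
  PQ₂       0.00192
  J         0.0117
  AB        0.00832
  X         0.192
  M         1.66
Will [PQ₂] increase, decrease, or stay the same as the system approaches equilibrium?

stay the same

Q_c = [AB]²·[X]² / ([J]²·[PQ₂]²·[M]²) = (0.00832)²·(0.192)² / ((0.0117)²·(0.00192)²·(1.66)²) = 1840
Q_c = 1840 = K_c; the system is at equilibrium.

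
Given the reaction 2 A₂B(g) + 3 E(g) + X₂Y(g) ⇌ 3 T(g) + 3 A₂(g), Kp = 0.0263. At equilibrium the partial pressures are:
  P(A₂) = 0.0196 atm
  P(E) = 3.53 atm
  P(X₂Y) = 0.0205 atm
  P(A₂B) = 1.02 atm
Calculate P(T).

P(T) = 14.9 atm

At equilibrium, Kp = P(T)³·P(A₂)³ / (P(A₂B)²·P(E)³·P(X₂Y)) = 0.0263.
(P(T))³·(0.0196)³ / ((1.02)²·(3.53)³·(0.0205)) = 0.0263
P(T)³ = 3280 ⇒ P(T) = 14.9 atm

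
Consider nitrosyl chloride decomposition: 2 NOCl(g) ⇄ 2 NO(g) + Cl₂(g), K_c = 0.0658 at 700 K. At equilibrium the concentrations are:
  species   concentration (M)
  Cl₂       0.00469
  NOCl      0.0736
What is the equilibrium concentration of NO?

[NO] = 0.276 M

At equilibrium, K_c = [NO]²·[Cl₂] / [NOCl]² = 0.0658.
([NO])²·(0.00469) / (0.0736)² = 0.0658
[NO]² = 0.0760 ⇒ [NO] = 0.276 M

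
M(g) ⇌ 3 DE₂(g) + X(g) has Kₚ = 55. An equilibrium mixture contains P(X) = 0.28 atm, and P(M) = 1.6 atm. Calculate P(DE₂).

P(DE₂) = 6.8 atm

At equilibrium, Kₚ = P(DE₂)³·P(X) / P(M) = 55.
(P(DE₂))³·(0.28) / (1.6) = 55
P(DE₂)³ = 314 ⇒ P(DE₂) = 6.8 atm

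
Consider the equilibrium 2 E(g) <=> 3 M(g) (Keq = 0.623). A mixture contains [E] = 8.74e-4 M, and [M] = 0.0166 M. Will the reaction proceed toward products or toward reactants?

in the reverse direction

Q = [M]³ / [E]² = (0.0166)³ / (8.74e-4)² = 5.99
Q = 5.99 > Keq = 0.623, so the reverse reaction proceeds.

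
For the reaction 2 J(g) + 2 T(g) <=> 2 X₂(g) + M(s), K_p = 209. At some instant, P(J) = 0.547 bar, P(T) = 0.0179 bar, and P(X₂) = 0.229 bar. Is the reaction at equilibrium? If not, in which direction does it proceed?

(M is a pure solid — omitted from Q_p.)
Q_p = P(X₂)² / (P(J)²·P(T)²) = (0.229)² / ((0.547)²·(0.0179)²) = 547
Q_p = 547 > K_p = 209, so the reverse reaction proceeds.

reverse (toward reactants)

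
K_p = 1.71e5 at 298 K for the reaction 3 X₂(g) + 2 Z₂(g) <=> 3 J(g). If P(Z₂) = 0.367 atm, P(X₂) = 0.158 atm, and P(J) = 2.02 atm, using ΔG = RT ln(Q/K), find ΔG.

Q_p = P(J)³ / (P(X₂)³·P(Z₂)²) = (2.02)³ / ((0.158)³·(0.367)²) = 15500
ΔG = RT ln(Q_p/K_p) = (8.314 J mol⁻¹ K⁻¹)(298 K) × ln(15500/1.71e5)
   = (2.478 kJ/mol)(-2.401) = -5.95 kJ/mol
ΔG < 0, so the forward reaction is spontaneous (proceeds forward).

ΔG = -5.95 kJ/mol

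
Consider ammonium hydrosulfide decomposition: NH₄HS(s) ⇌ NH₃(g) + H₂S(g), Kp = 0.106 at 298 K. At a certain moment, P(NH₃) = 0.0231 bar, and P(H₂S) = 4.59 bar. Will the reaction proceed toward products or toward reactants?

(NH₄HS is a pure solid — omitted from Qp.)
Qp = P(NH₃)·P(H₂S) = (0.0231)·(4.59) = 0.106
Qp = 0.106 = Kp, so the system is already at equilibrium.

no net change (already at equilibrium)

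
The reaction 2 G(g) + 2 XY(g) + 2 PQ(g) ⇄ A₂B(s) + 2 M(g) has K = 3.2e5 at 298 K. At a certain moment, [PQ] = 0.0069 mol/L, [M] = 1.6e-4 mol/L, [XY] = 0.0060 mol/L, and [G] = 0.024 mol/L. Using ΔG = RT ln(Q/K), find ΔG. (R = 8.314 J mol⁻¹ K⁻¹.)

ΔG = -6.23 kJ/mol

(A₂B is a pure solid — omitted from Q.)
Q = [M]² / ([G]²·[XY]²·[PQ]²) = (1.6e-4)² / ((0.024)²·(0.0060)²·(0.0069)²) = 25900
ΔG = RT ln(Q/K) = (8.314 J mol⁻¹ K⁻¹)(298 K) × ln(25900/3.2e5)
   = (2.478 kJ/mol)(-2.514) = -6.23 kJ/mol
ΔG < 0, so the forward reaction is spontaneous (proceeds forward).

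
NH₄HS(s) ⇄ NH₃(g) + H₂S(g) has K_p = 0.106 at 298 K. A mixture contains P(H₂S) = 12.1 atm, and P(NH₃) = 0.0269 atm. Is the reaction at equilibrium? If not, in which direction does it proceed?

reverse (toward reactants)

(NH₄HS is a pure solid — omitted from Q_p.)
Q_p = P(NH₃)·P(H₂S) = (0.0269)·(12.1) = 0.325
Q_p = 0.325 > K_p = 0.106, so the reverse reaction proceeds.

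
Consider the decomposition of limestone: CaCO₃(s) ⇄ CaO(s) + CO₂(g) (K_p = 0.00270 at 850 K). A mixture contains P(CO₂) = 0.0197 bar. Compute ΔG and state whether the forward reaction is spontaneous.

(CaCO₃, CaO are pure solids — omitted from Q_p.)
Q_p = P(CO₂) = 0.0197
ΔG = RT ln(Q_p/K_p) = (8.314 J mol⁻¹ K⁻¹)(850 K) × ln(0.0197/0.00270)
   = (7.067 kJ/mol)(1.987) = 14.0 kJ/mol
ΔG > 0, so the forward reaction is non-spontaneous (proceeds in reverse).

ΔG = 14.0 kJ/mol; the forward reaction is non-spontaneous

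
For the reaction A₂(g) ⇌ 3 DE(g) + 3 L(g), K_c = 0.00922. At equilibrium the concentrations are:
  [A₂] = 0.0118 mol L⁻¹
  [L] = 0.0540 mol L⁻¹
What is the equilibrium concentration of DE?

At equilibrium, K_c = [DE]³·[L]³ / [A₂] = 0.00922.
([DE])³·(0.0540)³ / (0.0118) = 0.00922
[DE]³ = 0.691 ⇒ [DE] = 0.884 mol L⁻¹

[DE] = 0.884 mol L⁻¹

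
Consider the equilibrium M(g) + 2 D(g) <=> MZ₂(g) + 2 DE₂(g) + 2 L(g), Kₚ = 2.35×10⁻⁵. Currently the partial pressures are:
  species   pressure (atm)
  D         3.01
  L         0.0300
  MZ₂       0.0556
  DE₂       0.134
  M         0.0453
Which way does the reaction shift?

Qₚ = P(MZ₂)·P(DE₂)²·P(L)² / (P(M)·P(D)²) = (0.0556)·(0.134)²·(0.0300)² / ((0.0453)·(3.01)²) = 2.19×10⁻⁶
Qₚ = 2.19×10⁻⁶ < Kₚ = 2.35×10⁻⁵, so the forward reaction proceeds.

forward (toward products)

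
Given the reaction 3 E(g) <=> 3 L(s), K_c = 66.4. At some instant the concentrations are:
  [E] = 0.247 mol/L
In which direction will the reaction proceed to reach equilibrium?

(L is a pure solid — omitted from Q_c.)
Q_c = 1 / [E]³ = 1 / (0.247)³ = 66.4
Q_c = 66.4 = K_c, so the system is already at equilibrium.

neither direction; the system is at equilibrium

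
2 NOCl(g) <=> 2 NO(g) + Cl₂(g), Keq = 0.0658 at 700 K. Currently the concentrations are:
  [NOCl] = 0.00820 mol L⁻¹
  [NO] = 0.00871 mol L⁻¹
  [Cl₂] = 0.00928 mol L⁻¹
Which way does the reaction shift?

Q = [NO]²·[Cl₂] / [NOCl]² = (0.00871)²·(0.00928) / (0.00820)² = 0.0105
Q = 0.0105 < Keq = 0.0658, so the forward reaction proceeds.

to the right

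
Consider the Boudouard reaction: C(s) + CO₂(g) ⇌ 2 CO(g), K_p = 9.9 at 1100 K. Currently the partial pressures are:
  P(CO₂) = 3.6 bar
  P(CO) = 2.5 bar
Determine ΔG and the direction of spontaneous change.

ΔG = -15.9 kJ/mol; the forward reaction is spontaneous

(C is a pure solid — omitted from Q_p.)
Q_p = P(CO)² / P(CO₂) = (2.5)² / (3.6) = 1.74
ΔG = RT ln(Q_p/K_p) = (8.314 J mol⁻¹ K⁻¹)(1100 K) × ln(1.74/9.9)
   = (9.145 kJ/mol)(-1.739) = -15.9 kJ/mol
ΔG < 0, so the forward reaction is spontaneous (proceeds forward).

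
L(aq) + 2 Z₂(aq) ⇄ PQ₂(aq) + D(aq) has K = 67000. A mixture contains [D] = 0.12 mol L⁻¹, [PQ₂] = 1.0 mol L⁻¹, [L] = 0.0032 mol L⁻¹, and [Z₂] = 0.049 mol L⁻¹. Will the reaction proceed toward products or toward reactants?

in the forward direction

Q = [PQ₂]·[D] / ([L]·[Z₂]²) = (1.0)·(0.12) / ((0.0032)·(0.049)²) = 16000
Q = 16000 < K = 67000, so the forward reaction proceeds.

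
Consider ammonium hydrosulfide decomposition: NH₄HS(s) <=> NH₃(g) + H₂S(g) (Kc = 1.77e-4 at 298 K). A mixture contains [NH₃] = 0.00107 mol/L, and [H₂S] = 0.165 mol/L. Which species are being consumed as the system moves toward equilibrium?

none (at equilibrium)

(NH₄HS is a pure solid — omitted from Qc.)
Qc = [NH₃]·[H₂S] = (0.00107)·(0.165) = 1.77e-4
Qc = 1.77e-4 = Kc; the system is at equilibrium.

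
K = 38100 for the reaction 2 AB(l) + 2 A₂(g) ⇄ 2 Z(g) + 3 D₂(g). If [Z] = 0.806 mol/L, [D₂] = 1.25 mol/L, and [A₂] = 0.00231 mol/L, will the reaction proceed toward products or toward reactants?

reverse (toward reactants)

(AB is a pure liquid — omitted from Q.)
Q = [Z]²·[D₂]³ / [A₂]² = (0.806)²·(1.25)³ / (0.00231)² = 2.38e5
Q = 2.38e5 > K = 38100, so the reverse reaction proceeds.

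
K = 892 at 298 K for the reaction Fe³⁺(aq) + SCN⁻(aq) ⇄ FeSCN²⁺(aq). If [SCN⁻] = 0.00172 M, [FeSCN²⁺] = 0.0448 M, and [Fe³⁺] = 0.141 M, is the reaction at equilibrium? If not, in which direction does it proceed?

to the right

Q = [FeSCN²⁺] / ([Fe³⁺]·[SCN⁻]) = (0.0448) / ((0.141)·(0.00172)) = 185
Q = 185 < K = 892, so the forward reaction proceeds.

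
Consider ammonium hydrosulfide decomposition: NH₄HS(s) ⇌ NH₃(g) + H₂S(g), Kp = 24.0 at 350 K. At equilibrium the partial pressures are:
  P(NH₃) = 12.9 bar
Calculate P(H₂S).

(NH₄HS is a pure solid — omitted from Kp.)
At equilibrium, Kp = P(NH₃)·P(H₂S) = 24.0.
(12.9)·(P(H₂S)) = 24.0
P(H₂S) = 1.86 bar

P(H₂S) = 1.86 bar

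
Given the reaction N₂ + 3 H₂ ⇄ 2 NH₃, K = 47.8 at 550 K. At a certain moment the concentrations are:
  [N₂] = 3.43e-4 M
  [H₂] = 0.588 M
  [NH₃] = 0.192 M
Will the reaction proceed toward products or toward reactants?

reverse (toward reactants)

Q = [NH₃]² / ([N₂]·[H₂]³) = (0.192)² / ((3.43e-4)·(0.588)³) = 529
Q = 529 > K = 47.8, so the reverse reaction proceeds.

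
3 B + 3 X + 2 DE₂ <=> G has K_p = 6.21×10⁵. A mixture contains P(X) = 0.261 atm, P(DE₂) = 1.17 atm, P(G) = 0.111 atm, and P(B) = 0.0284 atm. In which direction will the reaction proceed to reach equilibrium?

Q_p = P(G) / (P(B)³·P(X)³·P(DE₂)²) = (0.111) / ((0.0284)³·(0.261)³·(1.17)²) = 1.99×10⁵
Q_p = 1.99×10⁵ < K_p = 6.21×10⁵, so the forward reaction proceeds.

toward products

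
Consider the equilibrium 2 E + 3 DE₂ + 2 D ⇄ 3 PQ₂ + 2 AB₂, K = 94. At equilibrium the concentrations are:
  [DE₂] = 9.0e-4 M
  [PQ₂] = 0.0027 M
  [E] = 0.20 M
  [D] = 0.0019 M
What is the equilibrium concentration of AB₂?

[AB₂] = 7.1e-4 M

At equilibrium, K = [PQ₂]³·[AB₂]² / ([E]²·[DE₂]³·[D]²) = 94.
(0.0027)³·([AB₂])² / ((0.20)²·(9.0e-4)³·(0.0019)²) = 94
[AB₂]² = 5.03e-7 ⇒ [AB₂] = 7.1e-4 M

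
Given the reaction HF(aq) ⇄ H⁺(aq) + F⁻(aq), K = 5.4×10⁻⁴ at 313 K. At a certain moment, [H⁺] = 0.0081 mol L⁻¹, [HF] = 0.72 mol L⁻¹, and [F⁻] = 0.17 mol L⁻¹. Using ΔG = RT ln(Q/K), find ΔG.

ΔG = 3.29 kJ/mol

Q = [H⁺]·[F⁻] / [HF] = (0.0081)·(0.17) / (0.72) = 0.00191
ΔG = RT ln(Q/K) = (8.314 J mol⁻¹ K⁻¹)(313 K) × ln(0.00191/5.4×10⁻⁴)
   = (2.602 kJ/mol)(1.263) = 3.29 kJ/mol
ΔG > 0, so the forward reaction is non-spontaneous (proceeds in reverse).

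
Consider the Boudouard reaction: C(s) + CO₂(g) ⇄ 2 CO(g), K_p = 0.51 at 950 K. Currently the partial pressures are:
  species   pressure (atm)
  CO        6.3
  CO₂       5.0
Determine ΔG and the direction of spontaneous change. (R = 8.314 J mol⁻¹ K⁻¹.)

ΔG = 21.7 kJ/mol; the forward reaction is non-spontaneous

(C is a pure solid — omitted from Q_p.)
Q_p = P(CO)² / P(CO₂) = (6.3)² / (5.0) = 7.94
ΔG = RT ln(Q_p/K_p) = (8.314 J mol⁻¹ K⁻¹)(950 K) × ln(7.94/0.51)
   = (7.898 kJ/mol)(2.745) = 21.7 kJ/mol
ΔG > 0, so the forward reaction is non-spontaneous (proceeds in reverse).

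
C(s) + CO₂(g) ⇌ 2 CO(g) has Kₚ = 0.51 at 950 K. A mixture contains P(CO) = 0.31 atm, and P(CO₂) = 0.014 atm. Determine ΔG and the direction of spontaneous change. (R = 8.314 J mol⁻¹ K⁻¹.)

ΔG = 20.5 kJ/mol; the forward reaction is non-spontaneous

(C is a pure solid — omitted from Qₚ.)
Qₚ = P(CO)² / P(CO₂) = (0.31)² / (0.014) = 6.86
ΔG = RT ln(Qₚ/Kₚ) = (8.314 J mol⁻¹ K⁻¹)(950 K) × ln(6.86/0.51)
   = (7.898 kJ/mol)(2.599) = 20.5 kJ/mol
ΔG > 0, so the forward reaction is non-spontaneous (proceeds in reverse).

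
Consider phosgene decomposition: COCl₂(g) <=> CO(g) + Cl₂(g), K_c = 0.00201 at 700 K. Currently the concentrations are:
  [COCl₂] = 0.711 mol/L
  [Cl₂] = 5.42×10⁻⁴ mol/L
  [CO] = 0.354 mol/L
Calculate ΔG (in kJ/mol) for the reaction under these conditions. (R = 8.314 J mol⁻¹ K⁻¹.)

ΔG = -11.7 kJ/mol

Q_c = [CO]·[Cl₂] / [COCl₂] = (0.354)·(5.42×10⁻⁴) / (0.711) = 2.70×10⁻⁴
ΔG = RT ln(Q_c/K_c) = (8.314 J mol⁻¹ K⁻¹)(700 K) × ln(2.70×10⁻⁴/0.00201)
   = (5.820 kJ/mol)(-2.007) = -11.7 kJ/mol
ΔG < 0, so the forward reaction is spontaneous (proceeds forward).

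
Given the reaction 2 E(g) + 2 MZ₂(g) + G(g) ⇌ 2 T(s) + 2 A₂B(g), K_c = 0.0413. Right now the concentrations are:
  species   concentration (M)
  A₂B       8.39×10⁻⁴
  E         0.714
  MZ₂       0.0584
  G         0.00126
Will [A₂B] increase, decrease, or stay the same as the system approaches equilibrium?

decrease

(T is a pure solid — omitted from Q_c.)
Q_c = [A₂B]² / ([E]²·[MZ₂]²·[G]) = (8.39×10⁻⁴)² / ((0.714)²·(0.0584)²·(0.00126)) = 0.321
Q_c = 0.321 > K_c = 0.0413: net reverse reaction.
A₂B is a product, so it decreases.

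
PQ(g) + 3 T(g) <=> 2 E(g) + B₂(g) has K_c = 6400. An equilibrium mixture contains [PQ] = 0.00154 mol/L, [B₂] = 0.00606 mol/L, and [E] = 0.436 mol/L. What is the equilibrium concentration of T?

At equilibrium, K_c = [E]²·[B₂] / ([PQ]·[T]³) = 6400.
(0.436)²·(0.00606) / ((0.00154)·([T])³) = 6400
[T]³ = 1.17×10⁻⁴ ⇒ [T] = 0.0489 mol/L

[T] = 0.0489 mol/L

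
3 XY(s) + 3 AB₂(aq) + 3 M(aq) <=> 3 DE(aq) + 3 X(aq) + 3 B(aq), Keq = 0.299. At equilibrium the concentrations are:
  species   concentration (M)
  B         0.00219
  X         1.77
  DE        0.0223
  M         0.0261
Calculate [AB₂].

(XY is a pure solid — omitted from Keq.)
At equilibrium, Keq = [DE]³·[X]³·[B]³ / ([AB₂]³·[M]³) = 0.299.
(0.0223)³·(1.77)³·(0.00219)³ / (([AB₂])³·(0.0261)³) = 0.299
[AB₂]³ = 1.21×10⁻⁷ ⇒ [AB₂] = 0.00495 M

[AB₂] = 0.00495 M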